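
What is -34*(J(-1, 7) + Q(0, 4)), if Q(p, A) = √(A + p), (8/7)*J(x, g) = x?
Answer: -153/4 ≈ -38.250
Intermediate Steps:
J(x, g) = 7*x/8
-34*(J(-1, 7) + Q(0, 4)) = -34*((7/8)*(-1) + √(4 + 0)) = -34*(-7/8 + √4) = -34*(-7/8 + 2) = -34*9/8 = -153/4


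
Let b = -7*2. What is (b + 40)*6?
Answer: 156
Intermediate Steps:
b = -14
(b + 40)*6 = (-14 + 40)*6 = 26*6 = 156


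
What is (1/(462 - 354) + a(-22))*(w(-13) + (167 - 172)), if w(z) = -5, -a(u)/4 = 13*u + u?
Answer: -665285/54 ≈ -12320.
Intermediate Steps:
a(u) = -56*u (a(u) = -4*(13*u + u) = -56*u)
w(z) = -5 (w(z) = -1*5 = -5)
(1/(462 - 354) + a(-22))*(w(-13) + (167 - 172)) = (1/(462 - 354) - 56*(-22))*(-5 + (167 - 172)) = (1/108 + 1232)*(-5 - 5) = (1/108 + 1232)*(-10) = (133057/108)*(-10) = -665285/54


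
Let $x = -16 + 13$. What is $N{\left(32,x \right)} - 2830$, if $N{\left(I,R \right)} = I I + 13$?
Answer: $-1793$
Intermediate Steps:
$x = -3$
$N{\left(I,R \right)} = 13 + I^{2}$ ($N{\left(I,R \right)} = I^{2} + 13 = 13 + I^{2}$)
$N{\left(32,x \right)} - 2830 = \left(13 + 32^{2}\right) - 2830 = \left(13 + 1024\right) - 2830 = 1037 - 2830 = -1793$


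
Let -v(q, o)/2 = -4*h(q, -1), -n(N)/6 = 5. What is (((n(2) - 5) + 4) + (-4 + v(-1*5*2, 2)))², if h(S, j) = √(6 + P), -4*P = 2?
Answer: 1577 - 280*√22 ≈ 263.68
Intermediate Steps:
P = -½ (P = -¼*2 = -½ ≈ -0.50000)
n(N) = -30 (n(N) = -6*5 = -30)
h(S, j) = √22/2 (h(S, j) = √(6 - ½) = √(11/2) = √22/2)
v(q, o) = 4*√22 (v(q, o) = -(-8)*√22/2 = -(-4)*√22 = 4*√22)
(((n(2) - 5) + 4) + (-4 + v(-1*5*2, 2)))² = (((-30 - 5) + 4) + (-4 + 4*√22))² = ((-35 + 4) + (-4 + 4*√22))² = (-31 + (-4 + 4*√22))² = (-35 + 4*√22)²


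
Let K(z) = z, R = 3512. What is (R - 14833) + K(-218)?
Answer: -11539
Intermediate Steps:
(R - 14833) + K(-218) = (3512 - 14833) - 218 = -11321 - 218 = -11539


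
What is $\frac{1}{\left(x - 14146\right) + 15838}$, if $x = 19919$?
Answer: $\frac{1}{21611} \approx 4.6273 \cdot 10^{-5}$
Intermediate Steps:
$\frac{1}{\left(x - 14146\right) + 15838} = \frac{1}{\left(19919 - 14146\right) + 15838} = \frac{1}{5773 + 15838} = \frac{1}{21611}$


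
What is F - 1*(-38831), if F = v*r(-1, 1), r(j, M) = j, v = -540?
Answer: 39371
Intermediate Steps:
F = 540 (F = -540*(-1) = 540)
F - 1*(-38831) = 540 - 1*(-38831) = 540 + 38831 = 39371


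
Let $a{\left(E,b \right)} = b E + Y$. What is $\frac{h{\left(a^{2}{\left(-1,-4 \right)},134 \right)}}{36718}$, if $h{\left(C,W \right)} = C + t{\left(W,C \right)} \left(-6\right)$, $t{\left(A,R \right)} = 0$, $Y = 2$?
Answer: $\frac{18}{18359} \approx 0.00098045$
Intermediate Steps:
$a{\left(E,b \right)} = 2 + E b$ ($a{\left(E,b \right)} = b E + 2 = E b + 2 = 2 + E b$)
$h{\left(C,W \right)} = C$ ($h{\left(C,W \right)} = C + 0 \left(-6\right) = C + 0 = C$)
$\frac{h{\left(a^{2}{\left(-1,-4 \right)},134 \right)}}{36718} = \frac{\left(2 - -4\right)^{2}}{36718} = \left(2 + 4\right)^{2} \cdot \frac{1}{36718} = 6^{2} \cdot \frac{1}{36718} = 36 \cdot \frac{1}{36718} = \frac{18}{18359}$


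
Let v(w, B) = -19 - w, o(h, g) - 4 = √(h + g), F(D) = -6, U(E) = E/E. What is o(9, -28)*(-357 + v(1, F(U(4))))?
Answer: -1508 - 377*I*√19 ≈ -1508.0 - 1643.3*I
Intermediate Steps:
U(E) = 1
o(h, g) = 4 + √(g + h) (o(h, g) = 4 + √(h + g) = 4 + √(g + h))
o(9, -28)*(-357 + v(1, F(U(4)))) = (4 + √(-28 + 9))*(-357 + (-19 - 1*1)) = (4 + √(-19))*(-357 + (-19 - 1)) = (4 + I*√19)*(-357 - 20) = (4 + I*√19)*(-377) = -1508 - 377*I*√19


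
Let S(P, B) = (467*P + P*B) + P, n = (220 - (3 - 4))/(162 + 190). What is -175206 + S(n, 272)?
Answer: -15377243/88 ≈ -1.7474e+5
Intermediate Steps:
n = 221/352 (n = (220 - 1*(-1))/352 = (220 + 1)*(1/352) = 221*(1/352) = 221/352 ≈ 0.62784)
S(P, B) = 468*P + B*P (S(P, B) = (467*P + B*P) + P = 468*P + B*P)
-175206 + S(n, 272) = -175206 + 221*(468 + 272)/352 = -175206 + (221/352)*740 = -175206 + 40885/88 = -15377243/88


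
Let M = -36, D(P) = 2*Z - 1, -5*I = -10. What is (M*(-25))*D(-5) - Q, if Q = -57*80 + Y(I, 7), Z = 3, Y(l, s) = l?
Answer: 9058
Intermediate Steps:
I = 2 (I = -⅕*(-10) = 2)
D(P) = 5 (D(P) = 2*3 - 1 = 6 - 1 = 5)
Q = -4558 (Q = -57*80 + 2 = -4560 + 2 = -4558)
(M*(-25))*D(-5) - Q = -36*(-25)*5 - 1*(-4558) = 900*5 + 4558 = 4500 + 4558 = 9058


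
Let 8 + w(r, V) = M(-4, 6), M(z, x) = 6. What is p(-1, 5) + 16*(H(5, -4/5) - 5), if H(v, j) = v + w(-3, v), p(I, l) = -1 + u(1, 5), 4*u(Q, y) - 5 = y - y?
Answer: -127/4 ≈ -31.750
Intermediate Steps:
u(Q, y) = 5/4 (u(Q, y) = 5/4 + (y - y)/4 = 5/4 + (1/4)*0 = 5/4 + 0 = 5/4)
w(r, V) = -2 (w(r, V) = -8 + 6 = -2)
p(I, l) = 1/4 (p(I, l) = -1 + 5/4 = 1/4)
H(v, j) = -2 + v (H(v, j) = v - 2 = -2 + v)
p(-1, 5) + 16*(H(5, -4/5) - 5) = 1/4 + 16*((-2 + 5) - 5) = 1/4 + 16*(3 - 5) = 1/4 + 16*(-2) = 1/4 - 32 = -127/4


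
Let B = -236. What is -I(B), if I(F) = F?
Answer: 236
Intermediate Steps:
-I(B) = -1*(-236) = 236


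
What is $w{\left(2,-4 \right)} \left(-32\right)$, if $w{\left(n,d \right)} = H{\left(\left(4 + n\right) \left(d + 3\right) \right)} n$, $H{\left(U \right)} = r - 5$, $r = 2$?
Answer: $192$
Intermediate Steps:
$H{\left(U \right)} = -3$ ($H{\left(U \right)} = 2 - 5 = -3$)
$w{\left(n,d \right)} = - 3 n$
$w{\left(2,-4 \right)} \left(-32\right) = \left(-3\right) 2 \left(-32\right) = \left(-6\right) \left(-32\right) = 192$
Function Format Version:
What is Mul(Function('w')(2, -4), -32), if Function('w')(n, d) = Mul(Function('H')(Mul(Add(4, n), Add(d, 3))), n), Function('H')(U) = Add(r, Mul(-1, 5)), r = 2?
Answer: 192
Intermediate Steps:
Function('H')(U) = -3 (Function('H')(U) = Add(2, Mul(-1, 5)) = Add(2, -5) = -3)
Function('w')(n, d) = Mul(-3, n)
Mul(Function('w')(2, -4), -32) = Mul(Mul(-3, 2), -32) = Mul(-6, -32) = 192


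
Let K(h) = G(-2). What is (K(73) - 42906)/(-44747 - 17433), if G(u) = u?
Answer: 10727/15545 ≈ 0.69006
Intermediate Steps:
K(h) = -2
(K(73) - 42906)/(-44747 - 17433) = (-2 - 42906)/(-44747 - 17433) = -42908/(-62180) = -42908*(-1/62180) = 10727/15545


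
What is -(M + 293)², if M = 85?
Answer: -142884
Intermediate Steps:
-(M + 293)² = -(85 + 293)² = -1*378² = -1*142884 = -142884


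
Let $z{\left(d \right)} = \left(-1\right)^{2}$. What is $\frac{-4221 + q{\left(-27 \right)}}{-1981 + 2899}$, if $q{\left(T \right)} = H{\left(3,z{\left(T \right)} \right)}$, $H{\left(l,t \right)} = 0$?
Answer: $- \frac{469}{102} \approx -4.598$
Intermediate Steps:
$z{\left(d \right)} = 1$
$q{\left(T \right)} = 0$
$\frac{-4221 + q{\left(-27 \right)}}{-1981 + 2899} = \frac{-4221 + 0}{-1981 + 2899} = - \frac{4221}{918} = \left(-4221\right) \frac{1}{918} = - \frac{469}{102}$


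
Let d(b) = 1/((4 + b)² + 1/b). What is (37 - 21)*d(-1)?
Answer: 2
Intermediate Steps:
d(b) = 1/(1/b + (4 + b)²) (d(b) = 1/((4 + b)² + 1/b) = 1/(1/b + (4 + b)²))
(37 - 21)*d(-1) = (37 - 21)*(-1/(1 - (4 - 1)²)) = 16*(-1/(1 - 1*3²)) = 16*(-1/(1 - 1*9)) = 16*(-1/(1 - 9)) = 16*(-1/(-8)) = 16*(-1*(-⅛)) = 16*(⅛) = 2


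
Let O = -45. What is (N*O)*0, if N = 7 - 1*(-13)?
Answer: 0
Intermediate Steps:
N = 20 (N = 7 + 13 = 20)
(N*O)*0 = (20*(-45))*0 = -900*0 = 0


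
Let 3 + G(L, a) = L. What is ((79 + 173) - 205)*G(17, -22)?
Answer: 658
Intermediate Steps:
G(L, a) = -3 + L
((79 + 173) - 205)*G(17, -22) = ((79 + 173) - 205)*(-3 + 17) = (252 - 205)*14 = 47*14 = 658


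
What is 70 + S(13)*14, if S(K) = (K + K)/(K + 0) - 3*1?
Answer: 56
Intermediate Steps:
S(K) = -1 (S(K) = (2*K)/K - 3 = 2 - 3 = -1)
70 + S(13)*14 = 70 - 1*14 = 70 - 14 = 56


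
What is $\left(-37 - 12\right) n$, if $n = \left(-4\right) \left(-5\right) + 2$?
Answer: $-1078$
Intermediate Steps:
$n = 22$ ($n = 20 + 2 = 22$)
$\left(-37 - 12\right) n = \left(-37 - 12\right) 22 = \left(-49\right) 22 = -1078$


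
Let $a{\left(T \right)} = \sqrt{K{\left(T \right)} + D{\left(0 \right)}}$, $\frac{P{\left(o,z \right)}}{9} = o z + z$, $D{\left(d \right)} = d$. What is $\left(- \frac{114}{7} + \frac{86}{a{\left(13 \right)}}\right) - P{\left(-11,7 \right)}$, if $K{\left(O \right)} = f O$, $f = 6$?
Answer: $\frac{4296}{7} + \frac{43 \sqrt{78}}{39} \approx 623.45$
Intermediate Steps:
$P{\left(o,z \right)} = 9 z + 9 o z$ ($P{\left(o,z \right)} = 9 \left(o z + z\right) = 9 \left(z + o z\right) = 9 z + 9 o z$)
$K{\left(O \right)} = 6 O$
$a{\left(T \right)} = \sqrt{6} \sqrt{T}$ ($a{\left(T \right)} = \sqrt{6 T + 0} = \sqrt{6 T} = \sqrt{6} \sqrt{T}$)
$\left(- \frac{114}{7} + \frac{86}{a{\left(13 \right)}}\right) - P{\left(-11,7 \right)} = \left(- \frac{114}{7} + \frac{86}{\sqrt{6} \sqrt{13}}\right) - 9 \cdot 7 \left(1 - 11\right) = \left(\left(-114\right) \frac{1}{7} + \frac{86}{\sqrt{78}}\right) - 9 \cdot 7 \left(-10\right) = \left(- \frac{114}{7} + 86 \frac{\sqrt{78}}{78}\right) - -630 = \left(- \frac{114}{7} + \frac{43 \sqrt{78}}{39}\right) + 630 = \frac{4296}{7} + \frac{43 \sqrt{78}}{39}$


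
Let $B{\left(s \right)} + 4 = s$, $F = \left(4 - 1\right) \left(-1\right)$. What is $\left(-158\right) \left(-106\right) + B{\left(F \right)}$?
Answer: $16741$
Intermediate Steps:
$F = -3$ ($F = 3 \left(-1\right) = -3$)
$B{\left(s \right)} = -4 + s$
$\left(-158\right) \left(-106\right) + B{\left(F \right)} = \left(-158\right) \left(-106\right) - 7 = 16748 - 7 = 16741$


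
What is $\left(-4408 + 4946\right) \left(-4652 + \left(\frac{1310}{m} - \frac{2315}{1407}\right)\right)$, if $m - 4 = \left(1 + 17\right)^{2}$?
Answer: $- \frac{288609500399}{115374} \approx -2.5015 \cdot 10^{6}$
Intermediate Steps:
$m = 328$ ($m = 4 + \left(1 + 17\right)^{2} = 4 + 18^{2} = 4 + 324 = 328$)
$\left(-4408 + 4946\right) \left(-4652 + \left(\frac{1310}{m} - \frac{2315}{1407}\right)\right) = \left(-4408 + 4946\right) \left(-4652 + \left(\frac{1310}{328} - \frac{2315}{1407}\right)\right) = 538 \left(-4652 + \left(1310 \cdot \frac{1}{328} - \frac{2315}{1407}\right)\right) = 538 \left(-4652 + \left(\frac{655}{164} - \frac{2315}{1407}\right)\right) = 538 \left(-4652 + \frac{541925}{230748}\right) = 538 \left(- \frac{1072897771}{230748}\right) = - \frac{288609500399}{115374}$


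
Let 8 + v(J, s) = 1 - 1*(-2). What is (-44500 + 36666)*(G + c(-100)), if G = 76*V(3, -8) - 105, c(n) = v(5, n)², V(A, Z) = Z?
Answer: 5389792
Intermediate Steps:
v(J, s) = -5 (v(J, s) = -8 + (1 - 1*(-2)) = -8 + (1 + 2) = -8 + 3 = -5)
c(n) = 25 (c(n) = (-5)² = 25)
G = -713 (G = 76*(-8) - 105 = -608 - 105 = -713)
(-44500 + 36666)*(G + c(-100)) = (-44500 + 36666)*(-713 + 25) = -7834*(-688) = 5389792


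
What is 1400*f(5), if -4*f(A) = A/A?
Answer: -350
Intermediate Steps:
f(A) = -1/4 (f(A) = -A/(4*A) = -1/4*1 = -1/4)
1400*f(5) = 1400*(-1/4) = -350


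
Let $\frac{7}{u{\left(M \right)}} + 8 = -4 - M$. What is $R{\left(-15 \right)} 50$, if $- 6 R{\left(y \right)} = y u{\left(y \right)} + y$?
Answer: $\frac{1250}{3} \approx 416.67$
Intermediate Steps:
$u{\left(M \right)} = \frac{7}{-12 - M}$ ($u{\left(M \right)} = \frac{7}{-8 - \left(4 + M\right)} = \frac{7}{-12 - M}$)
$R{\left(y \right)} = - \frac{y}{6} + \frac{7 y}{6 \left(12 + y\right)}$ ($R{\left(y \right)} = - \frac{y \left(- \frac{7}{12 + y}\right) + y}{6} = - \frac{- \frac{7 y}{12 + y} + y}{6} = - \frac{y - \frac{7 y}{12 + y}}{6} = - \frac{y}{6} + \frac{7 y}{6 \left(12 + y\right)}$)
$R{\left(-15 \right)} 50 = \left(-1\right) \left(-15\right) \frac{1}{72 + 6 \left(-15\right)} \left(5 - 15\right) 50 = \left(-1\right) \left(-15\right) \frac{1}{72 - 90} \left(-10\right) 50 = \left(-1\right) \left(-15\right) \frac{1}{-18} \left(-10\right) 50 = \left(-1\right) \left(-15\right) \left(- \frac{1}{18}\right) \left(-10\right) 50 = \frac{25}{3} \cdot 50 = \frac{1250}{3}$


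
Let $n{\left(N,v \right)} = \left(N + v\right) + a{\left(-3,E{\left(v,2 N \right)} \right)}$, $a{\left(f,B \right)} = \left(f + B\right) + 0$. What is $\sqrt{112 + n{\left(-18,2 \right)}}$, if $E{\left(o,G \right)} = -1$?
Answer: $2 \sqrt{23} \approx 9.5917$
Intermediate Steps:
$a{\left(f,B \right)} = B + f$ ($a{\left(f,B \right)} = \left(B + f\right) + 0 = B + f$)
$n{\left(N,v \right)} = -4 + N + v$ ($n{\left(N,v \right)} = \left(N + v\right) - 4 = -4 + N + v$)
$\sqrt{112 + n{\left(-18,2 \right)}} = \sqrt{112 - 20} = \sqrt{92} = 2 \sqrt{23}$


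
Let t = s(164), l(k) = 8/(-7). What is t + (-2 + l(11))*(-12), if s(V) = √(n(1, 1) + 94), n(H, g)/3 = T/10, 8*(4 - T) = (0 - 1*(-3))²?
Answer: 264/7 + √37945/20 ≈ 47.454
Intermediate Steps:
l(k) = -8/7 (l(k) = 8*(-⅐) = -8/7)
T = 23/8 (T = 4 - (0 - 1*(-3))²/8 = 4 - (0 + 3)²/8 = 4 - ⅛*3² = 4 - ⅛*9 = 4 - 9/8 = 23/8 ≈ 2.8750)
n(H, g) = 69/80 (n(H, g) = 3*((23/8)/10) = 3*((23/8)*(⅒)) = 3*(23/80) = 69/80)
s(V) = √37945/20 (s(V) = √(69/80 + 94) = √(7589/80) = √37945/20)
t = √37945/20 ≈ 9.7397
t + (-2 + l(11))*(-12) = √37945/20 + (-2 - 8/7)*(-12) = √37945/20 - 22/7*(-12) = √37945/20 + 264/7 = 264/7 + √37945/20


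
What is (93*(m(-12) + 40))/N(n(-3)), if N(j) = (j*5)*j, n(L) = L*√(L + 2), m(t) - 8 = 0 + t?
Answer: -372/5 ≈ -74.400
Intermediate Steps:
m(t) = 8 + t (m(t) = 8 + (0 + t) = 8 + t)
n(L) = L*√(2 + L)
N(j) = 5*j² (N(j) = (5*j)*j = 5*j²)
(93*(m(-12) + 40))/N(n(-3)) = (93*((8 - 12) + 40))/((5*(-3*√(2 - 3))²)) = (93*(-4 + 40))/((5*(-3*I)²)) = (93*36)/((5*(-3*I)²)) = 3348/((5*(-9))) = 3348/(-45) = 3348*(-1/45) = -372/5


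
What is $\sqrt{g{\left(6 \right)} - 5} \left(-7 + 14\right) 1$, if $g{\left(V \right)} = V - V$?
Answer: $7 i \sqrt{5} \approx 15.652 i$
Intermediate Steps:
$g{\left(V \right)} = 0$
$\sqrt{g{\left(6 \right)} - 5} \left(-7 + 14\right) 1 = \sqrt{0 - 5} \left(-7 + 14\right) 1 = \sqrt{0 - 5} \cdot 7 \cdot 1 = \sqrt{-5} \cdot 7 = i \sqrt{5} \cdot 7 = 7 i \sqrt{5}$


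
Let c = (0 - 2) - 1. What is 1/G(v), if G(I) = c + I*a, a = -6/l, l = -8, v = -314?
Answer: -2/477 ≈ -0.0041929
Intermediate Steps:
a = ¾ (a = -6/(-8) = -6*(-⅛) = ¾ ≈ 0.75000)
c = -3 (c = -2 - 1 = -3)
G(I) = -3 + 3*I/4 (G(I) = -3 + I*(¾) = -3 + 3*I/4)
1/G(v) = 1/(-3 + (¾)*(-314)) = 1/(-3 - 471/2) = 1/(-477/2) = -2/477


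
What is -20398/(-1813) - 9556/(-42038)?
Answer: 62486868/5443921 ≈ 11.478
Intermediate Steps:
-20398/(-1813) - 9556/(-42038) = -20398*(-1/1813) - 9556*(-1/42038) = 2914/259 + 4778/21019 = 62486868/5443921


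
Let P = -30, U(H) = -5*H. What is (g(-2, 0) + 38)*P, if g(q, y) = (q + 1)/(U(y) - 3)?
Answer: -1150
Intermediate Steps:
g(q, y) = (1 + q)/(-3 - 5*y) (g(q, y) = (q + 1)/(-5*y - 3) = (1 + q)/(-3 - 5*y))
(g(-2, 0) + 38)*P = ((-1 - 1*(-2))/(3 + 5*0) + 38)*(-30) = ((-1 + 2)/(3 + 0) + 38)*(-30) = (1/3 + 38)*(-30) = ((⅓)*1 + 38)*(-30) = (⅓ + 38)*(-30) = (115/3)*(-30) = -1150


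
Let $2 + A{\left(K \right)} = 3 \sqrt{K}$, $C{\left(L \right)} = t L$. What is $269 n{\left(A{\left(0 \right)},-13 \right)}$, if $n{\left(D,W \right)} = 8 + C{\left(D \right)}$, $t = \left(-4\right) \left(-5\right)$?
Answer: $-8608$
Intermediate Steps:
$t = 20$
$C{\left(L \right)} = 20 L$
$A{\left(K \right)} = -2 + 3 \sqrt{K}$
$n{\left(D,W \right)} = 8 + 20 D$
$269 n{\left(A{\left(0 \right)},-13 \right)} = 269 \left(8 + 20 \left(-2 + 3 \sqrt{0}\right)\right) = 269 \left(8 + 20 \left(-2 + 3 \cdot 0\right)\right) = 269 \left(8 + 20 \left(-2 + 0\right)\right) = 269 \left(8 + 20 \left(-2\right)\right) = 269 \left(8 - 40\right) = 269 \left(-32\right) = -8608$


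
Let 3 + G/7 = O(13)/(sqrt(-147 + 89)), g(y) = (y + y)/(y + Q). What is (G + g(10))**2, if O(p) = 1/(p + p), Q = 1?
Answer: 1745573439/4744168 + 1477*I*sqrt(58)/8294 ≈ 367.94 + 1.3562*I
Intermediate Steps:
O(p) = 1/(2*p)
g(y) = 2*y/(1 + y) (g(y) = (y + y)/(y + 1) = (2*y)/(1 + y) = 2*y/(1 + y))
G = -21 - 7*I*sqrt(58)/1508 (G = -21 + 7*(((1/2)/13)/(sqrt(-147 + 89))) = -21 + 7*(((1/2)*(1/13))/(sqrt(-58))) = -21 + 7*(1/(26*((I*sqrt(58))))) = -21 + 7*((-I*sqrt(58)/58)/26) = -21 + 7*(-I*sqrt(58)/1508) = -21 - 7*I*sqrt(58)/1508 ≈ -21.0 - 0.035352*I)
(G + g(10))**2 = ((-21 - 7*I*sqrt(58)/1508) + 2*10/(1 + 10))**2 = ((-21 - 7*I*sqrt(58)/1508) + 2*10/11)**2 = ((-21 - 7*I*sqrt(58)/1508) + 2*10*(1/11))**2 = ((-21 - 7*I*sqrt(58)/1508) + 20/11)**2 = (-211/11 - 7*I*sqrt(58)/1508)**2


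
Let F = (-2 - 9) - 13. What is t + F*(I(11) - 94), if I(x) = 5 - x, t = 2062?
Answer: 4462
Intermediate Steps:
F = -24 (F = -11 - 13 = -24)
t + F*(I(11) - 94) = 2062 - 24*((5 - 1*11) - 94) = 2062 - 24*((5 - 11) - 94) = 2062 - 24*(-6 - 94) = 2062 - 24*(-100) = 2062 + 2400 = 4462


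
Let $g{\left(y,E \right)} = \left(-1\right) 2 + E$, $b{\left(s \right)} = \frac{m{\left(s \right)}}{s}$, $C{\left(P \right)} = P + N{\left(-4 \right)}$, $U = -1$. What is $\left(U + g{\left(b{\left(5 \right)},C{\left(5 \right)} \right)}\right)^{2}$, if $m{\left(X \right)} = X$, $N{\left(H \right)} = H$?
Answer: $4$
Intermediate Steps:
$C{\left(P \right)} = -4 + P$ ($C{\left(P \right)} = P - 4 = -4 + P$)
$b{\left(s \right)} = 1$ ($b{\left(s \right)} = \frac{s}{s} = 1$)
$g{\left(y,E \right)} = -2 + E$
$\left(U + g{\left(b{\left(5 \right)},C{\left(5 \right)} \right)}\right)^{2} = \left(-1 + \left(-2 + \left(-4 + 5\right)\right)\right)^{2} = \left(-1 + \left(-2 + 1\right)\right)^{2} = \left(-1 - 1\right)^{2} = \left(-2\right)^{2} = 4$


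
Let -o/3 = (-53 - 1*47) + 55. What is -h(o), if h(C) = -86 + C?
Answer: -49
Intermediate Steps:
o = 135 (o = -3*((-53 - 1*47) + 55) = -3*((-53 - 47) + 55) = -3*(-100 + 55) = -3*(-45) = 135)
-h(o) = -(-86 + 135) = -1*49 = -49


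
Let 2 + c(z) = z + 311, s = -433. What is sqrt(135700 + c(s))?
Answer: 6*sqrt(3766) ≈ 368.21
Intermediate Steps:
c(z) = 309 + z (c(z) = -2 + (z + 311) = -2 + (311 + z) = 309 + z)
sqrt(135700 + c(s)) = sqrt(135700 + (309 - 433)) = sqrt(135700 - 124) = sqrt(135576) = 6*sqrt(3766)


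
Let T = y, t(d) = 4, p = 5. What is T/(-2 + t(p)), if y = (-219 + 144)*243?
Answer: -18225/2 ≈ -9112.5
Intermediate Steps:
y = -18225 (y = -75*243 = -18225)
T = -18225
T/(-2 + t(p)) = -18225/(-2 + 4) = -18225/2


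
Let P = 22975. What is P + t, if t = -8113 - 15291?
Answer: -429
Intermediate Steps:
t = -23404
P + t = 22975 - 23404 = -429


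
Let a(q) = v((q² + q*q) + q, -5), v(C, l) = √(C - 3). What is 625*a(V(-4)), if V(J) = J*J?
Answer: 3125*√21 ≈ 14321.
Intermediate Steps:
v(C, l) = √(-3 + C)
V(J) = J²
a(q) = √(-3 + q + 2*q²) (a(q) = √(-3 + ((q² + q*q) + q)) = √(-3 + ((q² + q²) + q)) = √(-3 + (2*q² + q)) = √(-3 + (q + 2*q²)) = √(-3 + q + 2*q²))
625*a(V(-4)) = 625*√(-3 + (-4)²*(1 + 2*(-4)²)) = 625*√(-3 + 16*(1 + 2*16)) = 625*√(-3 + 16*(1 + 32)) = 625*√(-3 + 16*33) = 625*√(-3 + 528) = 625*√525 = 625*(5*√21) = 3125*√21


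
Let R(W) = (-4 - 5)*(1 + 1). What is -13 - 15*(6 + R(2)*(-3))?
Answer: -913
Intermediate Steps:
R(W) = -18 (R(W) = -9*2 = -18)
-13 - 15*(6 + R(2)*(-3)) = -13 - 15*(6 - 18*(-3)) = -13 - 15*(6 + 54) = -13 - 15*60 = -13 - 900 = -913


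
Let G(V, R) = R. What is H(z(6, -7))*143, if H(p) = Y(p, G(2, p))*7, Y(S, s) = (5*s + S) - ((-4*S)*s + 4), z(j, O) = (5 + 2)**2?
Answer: 9903894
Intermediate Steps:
z(j, O) = 49 (z(j, O) = 7**2 = 49)
Y(S, s) = -4 + S + 5*s + 4*S*s (Y(S, s) = (S + 5*s) - (-4*S*s + 4) = (S + 5*s) - (4 - 4*S*s) = (S + 5*s) + (-4 + 4*S*s) = -4 + S + 5*s + 4*S*s)
H(p) = -28 + 28*p**2 + 42*p (H(p) = (-4 + p + 5*p + 4*p*p)*7 = (-4 + p + 5*p + 4*p**2)*7 = (-4 + 4*p**2 + 6*p)*7 = -28 + 28*p**2 + 42*p)
H(z(6, -7))*143 = (-28 + 28*49**2 + 42*49)*143 = (-28 + 28*2401 + 2058)*143 = (-28 + 67228 + 2058)*143 = 69258*143 = 9903894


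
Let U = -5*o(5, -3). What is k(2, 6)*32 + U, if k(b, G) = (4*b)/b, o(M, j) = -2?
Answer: 138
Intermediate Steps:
k(b, G) = 4
U = 10 (U = -5*(-2) = 10)
k(2, 6)*32 + U = 4*32 + 10 = 128 + 10 = 138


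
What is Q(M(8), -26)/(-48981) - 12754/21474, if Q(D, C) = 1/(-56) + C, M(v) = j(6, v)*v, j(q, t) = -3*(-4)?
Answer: -5825353021/9816967944 ≈ -0.59340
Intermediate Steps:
j(q, t) = 12
M(v) = 12*v
Q(D, C) = -1/56 + C
Q(M(8), -26)/(-48981) - 12754/21474 = (-1/56 - 26)/(-48981) - 12754/21474 = -1457/56*(-1/48981) - 12754*1/21474 = 1457/2742936 - 6377/10737 = -5825353021/9816967944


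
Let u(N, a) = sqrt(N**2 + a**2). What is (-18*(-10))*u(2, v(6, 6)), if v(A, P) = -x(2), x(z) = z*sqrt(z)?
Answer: 360*sqrt(3) ≈ 623.54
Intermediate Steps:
x(z) = z**(3/2)
v(A, P) = -2*sqrt(2) (v(A, P) = -2**(3/2) = -2*sqrt(2))
(-18*(-10))*u(2, v(6, 6)) = (-18*(-10))*sqrt(2**2 + (-2*sqrt(2))**2) = 180*sqrt(4 + 8) = 180*sqrt(12) = 180*(2*sqrt(3)) = 360*sqrt(3)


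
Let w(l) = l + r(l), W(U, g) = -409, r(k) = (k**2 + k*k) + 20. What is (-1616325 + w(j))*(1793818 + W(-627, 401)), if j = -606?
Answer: -1582574044551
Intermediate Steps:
r(k) = 20 + 2*k**2 (r(k) = (k**2 + k**2) + 20 = 2*k**2 + 20 = 20 + 2*k**2)
w(l) = 20 + l + 2*l**2 (w(l) = l + (20 + 2*l**2) = 20 + l + 2*l**2)
(-1616325 + w(j))*(1793818 + W(-627, 401)) = (-1616325 + (20 - 606 + 2*(-606)**2))*(1793818 - 409) = (-1616325 + (20 - 606 + 2*367236))*1793409 = (-1616325 + (20 - 606 + 734472))*1793409 = (-1616325 + 733886)*1793409 = -882439*1793409 = -1582574044551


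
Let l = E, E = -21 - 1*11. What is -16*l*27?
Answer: 13824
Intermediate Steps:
E = -32 (E = -21 - 11 = -32)
l = -32
-16*l*27 = -16*(-32)*27 = 512*27 = 13824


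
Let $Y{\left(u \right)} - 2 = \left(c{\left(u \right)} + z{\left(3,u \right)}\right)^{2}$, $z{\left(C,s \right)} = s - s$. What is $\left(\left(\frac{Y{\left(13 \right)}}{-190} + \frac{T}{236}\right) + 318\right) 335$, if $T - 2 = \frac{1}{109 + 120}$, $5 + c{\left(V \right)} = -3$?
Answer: $\frac{109272269331}{1026836} \approx 1.0642 \cdot 10^{5}$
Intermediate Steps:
$c{\left(V \right)} = -8$ ($c{\left(V \right)} = -5 - 3 = -8$)
$z{\left(C,s \right)} = 0$
$Y{\left(u \right)} = 66$ ($Y{\left(u \right)} = 2 + \left(-8 + 0\right)^{2} = 2 + \left(-8\right)^{2} = 2 + 64 = 66$)
$T = \frac{459}{229}$ ($T = 2 + \frac{1}{109 + 120} = 2 + \frac{1}{229} = \frac{459}{229} \approx 2.0044$)
$\left(\left(\frac{Y{\left(13 \right)}}{-190} + \frac{T}{236}\right) + 318\right) 335 = \left(\left(\frac{66}{-190} + \frac{459}{229 \cdot 236}\right) + 318\right) 335 = \left(\left(66 \left(- \frac{1}{190}\right) + \frac{459}{229} \cdot \frac{1}{236}\right) + 318\right) 335 = \left(\left(- \frac{33}{95} + \frac{459}{54044}\right) + 318\right) 335 = \left(- \frac{1739847}{5134180} + 318\right) 335 = \frac{1630929393}{5134180} \cdot 335 = \frac{109272269331}{1026836}$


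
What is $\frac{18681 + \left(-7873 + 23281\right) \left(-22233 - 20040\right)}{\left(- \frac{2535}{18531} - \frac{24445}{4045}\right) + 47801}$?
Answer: $- \frac{3254790249365679}{238839939635} \approx -13628.0$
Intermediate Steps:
$\frac{18681 + \left(-7873 + 23281\right) \left(-22233 - 20040\right)}{\left(- \frac{2535}{18531} - \frac{24445}{4045}\right) + 47801} = \frac{18681 + 15408 \left(-42273\right)}{\left(\left(-2535\right) \frac{1}{18531} - \frac{4889}{809}\right) + 47801} = \frac{18681 - 651342384}{\left(- \frac{845}{6177} - \frac{4889}{809}\right) + 47801} = - \frac{651323703}{- \frac{30882958}{4997193} + 47801} = - \frac{651323703}{\frac{238839939635}{4997193}} = \left(-651323703\right) \frac{4997193}{238839939635} = - \frac{3254790249365679}{238839939635}$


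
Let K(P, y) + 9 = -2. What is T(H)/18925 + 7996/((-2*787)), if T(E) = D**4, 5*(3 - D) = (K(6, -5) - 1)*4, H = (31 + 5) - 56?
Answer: -34891263443/9308734375 ≈ -3.7482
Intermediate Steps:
K(P, y) = -11 (K(P, y) = -9 - 2 = -11)
H = -20 (H = 36 - 56 = -20)
D = 63/5 (D = 3 - (-11 - 1)*4/5 = 3 - (-12)*4/5 = 3 - 1/5*(-48) = 3 + 48/5 = 63/5 ≈ 12.600)
T(E) = 15752961/625 (T(E) = (63/5)**4 = 15752961/625)
T(H)/18925 + 7996/((-2*787)) = (15752961/625)/18925 + 7996/((-2*787)) = (15752961/625)*(1/18925) + 7996/(-1574) = 15752961/11828125 + 7996*(-1/1574) = 15752961/11828125 - 3998/787 = -34891263443/9308734375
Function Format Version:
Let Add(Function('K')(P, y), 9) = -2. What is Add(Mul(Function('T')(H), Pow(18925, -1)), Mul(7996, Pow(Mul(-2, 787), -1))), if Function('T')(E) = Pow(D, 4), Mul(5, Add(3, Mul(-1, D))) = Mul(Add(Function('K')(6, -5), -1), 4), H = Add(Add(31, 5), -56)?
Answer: Rational(-34891263443, 9308734375) ≈ -3.7482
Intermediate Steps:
Function('K')(P, y) = -11 (Function('K')(P, y) = Add(-9, -2) = -11)
H = -20 (H = Add(36, -56) = -20)
D = Rational(63, 5) (D = Add(3, Mul(Rational(-1, 5), Mul(Add(-11, -1), 4))) = Add(3, Mul(Rational(-1, 5), Mul(-12, 4))) = Add(3, Mul(Rational(-1, 5), -48)) = Add(3, Rational(48, 5)) = Rational(63, 5) ≈ 12.600)
Function('T')(E) = Rational(15752961, 625) (Function('T')(E) = Pow(Rational(63, 5), 4) = Rational(15752961, 625))
Add(Mul(Function('T')(H), Pow(18925, -1)), Mul(7996, Pow(Mul(-2, 787), -1))) = Add(Mul(Rational(15752961, 625), Pow(18925, -1)), Mul(7996, Pow(Mul(-2, 787), -1))) = Add(Mul(Rational(15752961, 625), Rational(1, 18925)), Mul(7996, Pow(-1574, -1))) = Add(Rational(15752961, 11828125), Mul(7996, Rational(-1, 1574))) = Add(Rational(15752961, 11828125), Rational(-3998, 787)) = Rational(-34891263443, 9308734375)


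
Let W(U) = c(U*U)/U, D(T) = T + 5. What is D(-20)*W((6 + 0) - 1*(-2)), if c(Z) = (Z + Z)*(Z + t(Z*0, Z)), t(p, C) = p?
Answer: -15360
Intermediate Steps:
c(Z) = 2*Z² (c(Z) = (Z + Z)*(Z + Z*0) = (2*Z)*(Z + 0) = (2*Z)*Z = 2*Z²)
D(T) = 5 + T
W(U) = 2*U³ (W(U) = (2*(U*U)²)/U = (2*(U²)²)/U = (2*U⁴)/U = 2*U³)
D(-20)*W((6 + 0) - 1*(-2)) = (5 - 20)*(2*((6 + 0) - 1*(-2))³) = -30*(6 + 2)³ = -30*8³ = -30*512 = -15*1024 = -15360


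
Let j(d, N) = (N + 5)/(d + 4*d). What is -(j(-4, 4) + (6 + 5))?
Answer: -211/20 ≈ -10.550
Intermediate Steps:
j(d, N) = (5 + N)/(5*d) (j(d, N) = (5 + N)/((5*d)) = (5 + N)*(1/(5*d)) = (5 + N)/(5*d))
-(j(-4, 4) + (6 + 5)) = -((1/5)*(5 + 4)/(-4) + (6 + 5)) = -((1/5)*(-1/4)*9 + 11) = -(-9/20 + 11) = -1*211/20 = -211/20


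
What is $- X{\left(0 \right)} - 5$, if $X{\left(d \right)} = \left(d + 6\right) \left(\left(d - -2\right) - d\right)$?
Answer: $-17$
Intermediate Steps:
$X{\left(d \right)} = 12 + 2 d$ ($X{\left(d \right)} = \left(6 + d\right) \left(\left(d + 2\right) - d\right) = \left(6 + d\right) \left(\left(2 + d\right) - d\right) = \left(6 + d\right) 2 = 12 + 2 d$)
$- X{\left(0 \right)} - 5 = - (12 + 2 \cdot 0) - 5 = - (12 + 0) + \left(-16 + 11\right) = \left(-1\right) 12 - 5 = -12 - 5 = -17$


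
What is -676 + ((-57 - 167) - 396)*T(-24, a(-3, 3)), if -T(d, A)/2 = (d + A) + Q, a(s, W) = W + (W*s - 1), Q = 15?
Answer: -20516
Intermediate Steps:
a(s, W) = -1 + W + W*s (a(s, W) = W + (-1 + W*s) = -1 + W + W*s)
T(d, A) = -30 - 2*A - 2*d (T(d, A) = -2*((d + A) + 15) = -2*((A + d) + 15) = -2*(15 + A + d) = -30 - 2*A - 2*d)
-676 + ((-57 - 167) - 396)*T(-24, a(-3, 3)) = -676 + ((-57 - 167) - 396)*(-30 - 2*(-1 + 3 + 3*(-3)) - 2*(-24)) = -676 + (-224 - 396)*(-30 - 2*(-1 + 3 - 9) + 48) = -676 - 620*(-30 - 2*(-7) + 48) = -676 - 620*(-30 + 14 + 48) = -676 - 620*32 = -676 - 19840 = -20516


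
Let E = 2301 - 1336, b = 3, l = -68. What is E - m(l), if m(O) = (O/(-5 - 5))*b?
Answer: 4723/5 ≈ 944.60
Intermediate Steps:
E = 965
m(O) = -3*O/10 (m(O) = (O/(-5 - 5))*3 = (O/(-10))*3 = -O/10*3 = -3*O/10)
E - m(l) = 965 - (-3)*(-68)/10 = 965 - 1*102/5 = 965 - 102/5 = 4723/5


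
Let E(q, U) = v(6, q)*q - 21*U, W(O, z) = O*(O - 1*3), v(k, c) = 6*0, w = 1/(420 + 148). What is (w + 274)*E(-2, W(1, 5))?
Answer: 3268293/284 ≈ 11508.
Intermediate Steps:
w = 1/568 ≈ 0.0017606
v(k, c) = 0
W(O, z) = O*(-3 + O) (W(O, z) = O*(O - 3) = O*(-3 + O))
E(q, U) = -21*U (E(q, U) = 0*q - 21*U = 0 - 21*U = -21*U)
(w + 274)*E(-2, W(1, 5)) = (1/568 + 274)*(-21*(-3 + 1)) = 155633*(-21*(-2))/568 = (155633/568)*42 = 3268293/284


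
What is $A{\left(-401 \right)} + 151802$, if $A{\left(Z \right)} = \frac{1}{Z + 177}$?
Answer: $\frac{34003647}{224} \approx 1.518 \cdot 10^{5}$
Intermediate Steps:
$A{\left(Z \right)} = \frac{1}{177 + Z}$
$A{\left(-401 \right)} + 151802 = \frac{1}{177 - 401} + 151802 = \frac{1}{-224} + 151802 = - \frac{1}{224} + 151802 = \frac{34003647}{224}$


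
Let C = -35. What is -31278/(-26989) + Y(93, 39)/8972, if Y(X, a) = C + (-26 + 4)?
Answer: 279087843/242145308 ≈ 1.1526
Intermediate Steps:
Y(X, a) = -57 (Y(X, a) = -35 + (-26 + 4) = -35 - 22 = -57)
-31278/(-26989) + Y(93, 39)/8972 = -31278/(-26989) - 57/8972 = -31278*(-1/26989) - 57*1/8972 = 31278/26989 - 57/8972 = 279087843/242145308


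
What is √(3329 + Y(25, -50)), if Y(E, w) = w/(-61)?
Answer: √12390259/61 ≈ 57.705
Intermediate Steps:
Y(E, w) = -w/61 (Y(E, w) = w*(-1/61) = -w/61)
√(3329 + Y(25, -50)) = √(3329 - 1/61*(-50)) = √(3329 + 50/61) = √(203119/61) = √12390259/61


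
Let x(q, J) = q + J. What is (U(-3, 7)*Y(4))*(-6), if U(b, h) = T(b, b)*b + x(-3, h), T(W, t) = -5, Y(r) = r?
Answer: -456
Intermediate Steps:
x(q, J) = J + q
U(b, h) = -3 + h - 5*b (U(b, h) = -5*b + (h - 3) = -5*b + (-3 + h) = -3 + h - 5*b)
(U(-3, 7)*Y(4))*(-6) = ((-3 + 7 - 5*(-3))*4)*(-6) = ((-3 + 7 + 15)*4)*(-6) = (19*4)*(-6) = 76*(-6) = -456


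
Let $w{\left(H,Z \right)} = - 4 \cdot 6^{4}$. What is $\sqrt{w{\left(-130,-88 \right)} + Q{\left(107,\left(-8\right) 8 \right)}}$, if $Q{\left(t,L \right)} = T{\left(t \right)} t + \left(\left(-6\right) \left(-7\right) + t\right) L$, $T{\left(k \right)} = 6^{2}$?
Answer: $2 i \sqrt{2717} \approx 104.25 i$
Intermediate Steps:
$T{\left(k \right)} = 36$
$Q{\left(t,L \right)} = 36 t + L \left(42 + t\right)$ ($Q{\left(t,L \right)} = 36 t + \left(\left(-6\right) \left(-7\right) + t\right) L = 36 t + \left(42 + t\right) L = 36 t + L \left(42 + t\right)$)
$w{\left(H,Z \right)} = -5184$ ($w{\left(H,Z \right)} = \left(-4\right) 1296 = -5184$)
$\sqrt{w{\left(-130,-88 \right)} + Q{\left(107,\left(-8\right) 8 \right)}} = \sqrt{-5184 + \left(36 \cdot 107 + 42 \left(\left(-8\right) 8\right) + \left(-8\right) 8 \cdot 107\right)} = \sqrt{-5184 + \left(3852 + 42 \left(-64\right) - 6848\right)} = \sqrt{-5184 - 5684} = \sqrt{-10868} = 2 i \sqrt{2717}$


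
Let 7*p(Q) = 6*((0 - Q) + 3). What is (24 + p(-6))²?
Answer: 49284/49 ≈ 1005.8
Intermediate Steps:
p(Q) = 18/7 - 6*Q/7 (p(Q) = (6*((0 - Q) + 3))/7 = (6*(-Q + 3))/7 = (6*(3 - Q))/7 = (18 - 6*Q)/7 = 18/7 - 6*Q/7)
(24 + p(-6))² = (24 + (18/7 - 6/7*(-6)))² = (24 + (18/7 + 36/7))² = (24 + 54/7)² = (222/7)² = 49284/49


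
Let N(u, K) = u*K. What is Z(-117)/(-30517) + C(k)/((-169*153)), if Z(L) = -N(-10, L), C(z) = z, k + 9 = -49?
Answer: 32022676/789078069 ≈ 0.040582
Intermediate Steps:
k = -58 (k = -9 - 49 = -58)
N(u, K) = K*u
Z(L) = 10*L (Z(L) = -L*(-10) = -(-10)*L = 10*L)
Z(-117)/(-30517) + C(k)/((-169*153)) = (10*(-117))/(-30517) - 58/((-169*153)) = -1170*(-1/30517) - 58/(-25857) = 1170/30517 - 58*(-1/25857) = 1170/30517 + 58/25857 = 32022676/789078069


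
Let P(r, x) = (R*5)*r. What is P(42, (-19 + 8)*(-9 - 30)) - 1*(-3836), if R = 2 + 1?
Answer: 4466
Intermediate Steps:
R = 3
P(r, x) = 15*r (P(r, x) = (3*5)*r = 15*r)
P(42, (-19 + 8)*(-9 - 30)) - 1*(-3836) = 15*42 - 1*(-3836) = 630 + 3836 = 4466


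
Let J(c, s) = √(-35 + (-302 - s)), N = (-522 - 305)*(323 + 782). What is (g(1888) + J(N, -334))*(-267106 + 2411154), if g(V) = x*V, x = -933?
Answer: -3776749128192 + 2144048*I*√3 ≈ -3.7767e+12 + 3.7136e+6*I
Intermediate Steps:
g(V) = -933*V
N = -913835 (N = -827*1105 = -913835)
J(c, s) = √(-337 - s)
(g(1888) + J(N, -334))*(-267106 + 2411154) = (-933*1888 + √(-337 - 1*(-334)))*(-267106 + 2411154) = (-1761504 + √(-337 + 334))*2144048 = (-1761504 + √(-3))*2144048 = (-1761504 + I*√3)*2144048 = -3776749128192 + 2144048*I*√3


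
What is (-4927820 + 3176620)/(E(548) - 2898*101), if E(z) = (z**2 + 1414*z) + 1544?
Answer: -875600/392011 ≈ -2.2336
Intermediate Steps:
E(z) = 1544 + z**2 + 1414*z
(-4927820 + 3176620)/(E(548) - 2898*101) = (-4927820 + 3176620)/((1544 + 548**2 + 1414*548) - 2898*101) = -1751200/((1544 + 300304 + 774872) - 292698) = -1751200/(1076720 - 292698) = -1751200/784022 = -1751200*1/784022 = -875600/392011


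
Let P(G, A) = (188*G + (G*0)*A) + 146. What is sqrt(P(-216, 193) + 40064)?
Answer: I*sqrt(398) ≈ 19.95*I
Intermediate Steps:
P(G, A) = 146 + 188*G (P(G, A) = (188*G + 0*A) + 146 = (188*G + 0) + 146 = 188*G + 146 = 146 + 188*G)
sqrt(P(-216, 193) + 40064) = sqrt((146 + 188*(-216)) + 40064) = sqrt((146 - 40608) + 40064) = sqrt(-40462 + 40064) = sqrt(-398) = I*sqrt(398)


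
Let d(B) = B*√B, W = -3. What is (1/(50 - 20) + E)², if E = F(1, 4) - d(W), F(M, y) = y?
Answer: -9659/900 + 121*I*√3/5 ≈ -10.732 + 41.916*I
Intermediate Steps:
d(B) = B^(3/2)
E = 4 + 3*I*√3 (E = 4 - (-3)^(3/2) = 4 - (-3)*I*√3 = 4 + 3*I*√3 ≈ 4.0 + 5.1962*I)
(1/(50 - 20) + E)² = (1/(50 - 20) + (4 + 3*I*√3))² = (1/30 + (4 + 3*I*√3))² = (121/30 + 3*I*√3)²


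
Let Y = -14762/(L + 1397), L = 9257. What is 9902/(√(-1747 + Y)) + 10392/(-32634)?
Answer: -1732/5439 - 4951*I*√220505838/310455 ≈ -0.31844 - 236.81*I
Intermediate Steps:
Y = -7381/5327 (Y = -14762/(9257 + 1397) = -14762/10654 = -14762*1/10654 = -7381/5327 ≈ -1.3856)
9902/(√(-1747 + Y)) + 10392/(-32634) = 9902/(√(-1747 - 7381/5327)) + 10392/(-32634) = 9902/(√(-9313650/5327)) + 10392*(-1/32634) = 9902/((15*I*√220505838/5327)) - 1732/5439 = 9902*(-I*√220505838/620910) - 1732/5439 = -4951*I*√220505838/310455 - 1732/5439 = -1732/5439 - 4951*I*√220505838/310455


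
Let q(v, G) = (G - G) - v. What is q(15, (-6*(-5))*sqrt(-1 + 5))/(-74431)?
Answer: 15/74431 ≈ 0.00020153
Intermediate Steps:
q(v, G) = -v (q(v, G) = 0 - v = -v)
q(15, (-6*(-5))*sqrt(-1 + 5))/(-74431) = -1*15/(-74431) = -15*(-1/74431) = 15/74431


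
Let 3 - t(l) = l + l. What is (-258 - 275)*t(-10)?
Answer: -12259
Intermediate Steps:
t(l) = 3 - 2*l (t(l) = 3 - (l + l) = 3 - 2*l)
(-258 - 275)*t(-10) = (-258 - 275)*(3 - 2*(-10)) = -533*(3 + 20) = -533*23 = -12259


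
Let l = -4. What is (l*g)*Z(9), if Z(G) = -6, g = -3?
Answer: -72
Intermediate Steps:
(l*g)*Z(9) = -4*(-3)*(-6) = 12*(-6) = -72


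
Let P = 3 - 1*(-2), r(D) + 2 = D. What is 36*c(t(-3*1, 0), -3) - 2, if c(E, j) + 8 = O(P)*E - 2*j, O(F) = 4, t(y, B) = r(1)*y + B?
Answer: 358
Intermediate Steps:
r(D) = -2 + D
t(y, B) = B - y (t(y, B) = (-2 + 1)*y + B = -y + B = B - y)
P = 5 (P = 3 + 2 = 5)
c(E, j) = -8 - 2*j + 4*E (c(E, j) = -8 + (4*E - 2*j) = -8 + (-2*j + 4*E) = -8 - 2*j + 4*E)
36*c(t(-3*1, 0), -3) - 2 = 36*(-8 - 2*(-3) + 4*(0 - (-3))) - 2 = 36*(-8 + 6 + 4*(0 - 1*(-3))) - 2 = 36*(-8 + 6 + 4*(0 + 3)) - 2 = 36*(-8 + 6 + 4*3) - 2 = 36*(-8 + 6 + 12) - 2 = 36*10 - 2 = 360 - 2 = 358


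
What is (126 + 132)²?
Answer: 66564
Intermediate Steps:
(126 + 132)² = 258² = 66564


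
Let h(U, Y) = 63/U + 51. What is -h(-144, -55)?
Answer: -809/16 ≈ -50.563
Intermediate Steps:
h(U, Y) = 51 + 63/U
-h(-144, -55) = -(51 + 63/(-144)) = -(51 + 63*(-1/144)) = -(51 - 7/16) = -1*809/16 = -809/16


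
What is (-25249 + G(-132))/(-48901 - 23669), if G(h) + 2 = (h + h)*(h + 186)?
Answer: 13169/24190 ≈ 0.54440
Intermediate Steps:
G(h) = -2 + 2*h*(186 + h) (G(h) = -2 + (h + h)*(h + 186) = -2 + (2*h)*(186 + h) = -2 + 2*h*(186 + h))
(-25249 + G(-132))/(-48901 - 23669) = (-25249 + (-2 + 2*(-132)² + 372*(-132)))/(-48901 - 23669) = (-25249 + (-2 + 2*17424 - 49104))/(-72570) = (-25249 + (-2 + 34848 - 49104))*(-1/72570) = (-25249 - 14258)*(-1/72570) = -39507*(-1/72570) = 13169/24190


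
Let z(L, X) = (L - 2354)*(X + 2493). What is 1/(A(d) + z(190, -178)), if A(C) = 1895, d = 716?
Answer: -1/5007765 ≈ -1.9969e-7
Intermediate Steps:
z(L, X) = (-2354 + L)*(2493 + X)
1/(A(d) + z(190, -178)) = 1/(1895 + (-5868522 - 2354*(-178) + 2493*190 + 190*(-178))) = 1/(1895 + (-5868522 + 419012 + 473670 - 33820)) = 1/(1895 - 5009660) = 1/(-5007765) = -1/5007765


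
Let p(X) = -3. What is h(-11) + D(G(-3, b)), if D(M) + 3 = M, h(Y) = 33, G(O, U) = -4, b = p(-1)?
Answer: 26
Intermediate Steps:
b = -3
D(M) = -3 + M
h(-11) + D(G(-3, b)) = 33 + (-3 - 4) = 33 - 7 = 26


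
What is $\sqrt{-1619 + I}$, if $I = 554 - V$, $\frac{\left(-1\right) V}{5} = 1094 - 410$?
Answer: $\sqrt{2355} \approx 48.528$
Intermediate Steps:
$V = -3420$ ($V = - 5 \left(1094 - 410\right) = \left(-5\right) 684 = -3420$)
$I = 3974$ ($I = 554 - -3420 = 554 + 3420 = 3974$)
$\sqrt{-1619 + I} = \sqrt{-1619 + 3974} = \sqrt{2355}$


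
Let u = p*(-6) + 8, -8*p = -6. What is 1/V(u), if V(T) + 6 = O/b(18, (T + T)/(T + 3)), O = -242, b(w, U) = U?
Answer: -7/1615 ≈ -0.0043344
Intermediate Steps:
p = 3/4 (p = -1/8*(-6) = 3/4 ≈ 0.75000)
u = 7/2 (u = (3/4)*(-6) + 8 = -9/2 + 8 = 7/2 ≈ 3.5000)
V(T) = -6 - 121*(3 + T)/T (V(T) = -6 - 242*(T + 3)/(T + T) = -6 - 242*(3 + T)/(2*T) = -6 - 121*(3 + T)/T)
1/V(u) = 1/(-127 - 363/7/2) = 1/(-127 - 363*2/7) = 1/(-127 - 726/7) = 1/(-1615/7) = -7/1615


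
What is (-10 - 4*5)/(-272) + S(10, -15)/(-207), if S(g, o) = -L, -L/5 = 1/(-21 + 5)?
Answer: 6295/56304 ≈ 0.11180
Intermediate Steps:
L = 5/16 (L = -5/(-21 + 5) = -5/(-16) = -5*(-1/16) = 5/16 ≈ 0.31250)
S(g, o) = -5/16 (S(g, o) = -1*5/16 = -5/16)
(-10 - 4*5)/(-272) + S(10, -15)/(-207) = (-10 - 4*5)/(-272) - 5/16/(-207) = (-10 - 20)*(-1/272) - 5/16*(-1/207) = -30*(-1/272) + 5/3312 = 15/136 + 5/3312 = 6295/56304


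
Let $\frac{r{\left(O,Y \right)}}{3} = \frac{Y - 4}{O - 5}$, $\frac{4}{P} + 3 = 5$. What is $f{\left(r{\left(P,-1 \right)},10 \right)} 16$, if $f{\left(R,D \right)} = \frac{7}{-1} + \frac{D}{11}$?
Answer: $- \frac{1072}{11} \approx -97.455$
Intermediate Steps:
$P = 2$ ($P = \frac{4}{-3 + 5} = \frac{4}{2} = 4 \cdot \frac{1}{2} = 2$)
$r{\left(O,Y \right)} = \frac{3 \left(-4 + Y\right)}{-5 + O}$ ($r{\left(O,Y \right)} = 3 \frac{Y - 4}{O - 5} = 3 \frac{-4 + Y}{-5 + O} = \frac{3 \left(-4 + Y\right)}{-5 + O}$)
$f{\left(R,D \right)} = -7 + \frac{D}{11}$ ($f{\left(R,D \right)} = 7 \left(-1\right) + D \frac{1}{11} = -7 + \frac{D}{11}$)
$f{\left(r{\left(P,-1 \right)},10 \right)} 16 = \left(-7 + \frac{1}{11} \cdot 10\right) 16 = \left(-7 + \frac{10}{11}\right) 16 = \left(- \frac{67}{11}\right) 16 = - \frac{1072}{11}$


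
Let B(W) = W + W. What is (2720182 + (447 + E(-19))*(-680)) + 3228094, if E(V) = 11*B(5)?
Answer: 5569516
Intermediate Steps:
B(W) = 2*W
E(V) = 110 (E(V) = 11*(2*5) = 11*10 = 110)
(2720182 + (447 + E(-19))*(-680)) + 3228094 = (2720182 + (447 + 110)*(-680)) + 3228094 = (2720182 + 557*(-680)) + 3228094 = (2720182 - 378760) + 3228094 = 2341422 + 3228094 = 5569516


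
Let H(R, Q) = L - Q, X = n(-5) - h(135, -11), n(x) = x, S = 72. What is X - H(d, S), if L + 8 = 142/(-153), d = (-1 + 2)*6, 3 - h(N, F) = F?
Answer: 9475/153 ≈ 61.928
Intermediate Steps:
h(N, F) = 3 - F
d = 6 (d = 1*6 = 6)
L = -1366/153 (L = -8 + 142/(-153) = -8 + 142*(-1/153) = -8 - 142/153 = -1366/153 ≈ -8.9281)
X = -19 (X = -5 - (3 - 1*(-11)) = -5 - (3 + 11) = -5 - 1*14 = -5 - 14 = -19)
H(R, Q) = -1366/153 - Q
X - H(d, S) = -19 - (-1366/153 - 1*72) = -19 - (-1366/153 - 72) = -19 - 1*(-12382/153) = -19 + 12382/153 = 9475/153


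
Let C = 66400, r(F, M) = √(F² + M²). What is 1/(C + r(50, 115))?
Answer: 2656/176357771 - √629/881788855 ≈ 1.5032e-5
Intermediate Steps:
1/(C + r(50, 115)) = 1/(66400 + √(50² + 115²)) = 1/(66400 + √(2500 + 13225)) = 1/(66400 + √15725) = 1/(66400 + 5*√629)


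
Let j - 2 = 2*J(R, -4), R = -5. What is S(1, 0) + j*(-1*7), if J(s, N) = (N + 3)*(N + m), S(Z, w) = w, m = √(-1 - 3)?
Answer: -70 + 28*I ≈ -70.0 + 28.0*I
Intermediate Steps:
m = 2*I (m = √(-4) = 2*I ≈ 2.0*I)
J(s, N) = (3 + N)*(N + 2*I) (J(s, N) = (N + 3)*(N + 2*I) = (3 + N)*(N + 2*I))
j = 10 - 4*I (j = 2 + 2*((-4)² + 6*I - 4*(3 + 2*I)) = 2 + 2*(16 + 6*I + (-12 - 8*I)) = 2 + 2*(4 - 2*I) = 2 + (8 - 4*I) = 10 - 4*I ≈ 10.0 - 4.0*I)
S(1, 0) + j*(-1*7) = 0 + (10 - 4*I)*(-1*7) = 0 + (10 - 4*I)*(-7) = 0 + (-70 + 28*I) = -70 + 28*I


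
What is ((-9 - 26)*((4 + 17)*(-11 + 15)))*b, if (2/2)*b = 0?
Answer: 0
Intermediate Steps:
b = 0
((-9 - 26)*((4 + 17)*(-11 + 15)))*b = ((-9 - 26)*((4 + 17)*(-11 + 15)))*0 = -735*4*0 = -35*84*0 = -2940*0 = 0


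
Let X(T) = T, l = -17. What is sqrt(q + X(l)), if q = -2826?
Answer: I*sqrt(2843) ≈ 53.32*I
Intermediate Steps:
sqrt(q + X(l)) = sqrt(-2826 - 17) = sqrt(-2843) = I*sqrt(2843)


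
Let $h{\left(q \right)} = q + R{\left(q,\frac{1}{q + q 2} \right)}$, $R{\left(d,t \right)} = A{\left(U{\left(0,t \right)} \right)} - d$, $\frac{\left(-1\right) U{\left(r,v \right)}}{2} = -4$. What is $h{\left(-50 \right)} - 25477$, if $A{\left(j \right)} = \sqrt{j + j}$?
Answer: $-25473$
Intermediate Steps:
$U{\left(r,v \right)} = 8$ ($U{\left(r,v \right)} = \left(-2\right) \left(-4\right) = 8$)
$A{\left(j \right)} = \sqrt{2} \sqrt{j}$ ($A{\left(j \right)} = \sqrt{2 j} = \sqrt{2} \sqrt{j}$)
$R{\left(d,t \right)} = 4 - d$ ($R{\left(d,t \right)} = \sqrt{2} \sqrt{8} - d = \sqrt{2} \cdot 2 \sqrt{2} - d = 4 - d$)
$h{\left(q \right)} = 4$ ($h{\left(q \right)} = q - \left(-4 + q\right) = 4$)
$h{\left(-50 \right)} - 25477 = 4 - 25477 = -25473$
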